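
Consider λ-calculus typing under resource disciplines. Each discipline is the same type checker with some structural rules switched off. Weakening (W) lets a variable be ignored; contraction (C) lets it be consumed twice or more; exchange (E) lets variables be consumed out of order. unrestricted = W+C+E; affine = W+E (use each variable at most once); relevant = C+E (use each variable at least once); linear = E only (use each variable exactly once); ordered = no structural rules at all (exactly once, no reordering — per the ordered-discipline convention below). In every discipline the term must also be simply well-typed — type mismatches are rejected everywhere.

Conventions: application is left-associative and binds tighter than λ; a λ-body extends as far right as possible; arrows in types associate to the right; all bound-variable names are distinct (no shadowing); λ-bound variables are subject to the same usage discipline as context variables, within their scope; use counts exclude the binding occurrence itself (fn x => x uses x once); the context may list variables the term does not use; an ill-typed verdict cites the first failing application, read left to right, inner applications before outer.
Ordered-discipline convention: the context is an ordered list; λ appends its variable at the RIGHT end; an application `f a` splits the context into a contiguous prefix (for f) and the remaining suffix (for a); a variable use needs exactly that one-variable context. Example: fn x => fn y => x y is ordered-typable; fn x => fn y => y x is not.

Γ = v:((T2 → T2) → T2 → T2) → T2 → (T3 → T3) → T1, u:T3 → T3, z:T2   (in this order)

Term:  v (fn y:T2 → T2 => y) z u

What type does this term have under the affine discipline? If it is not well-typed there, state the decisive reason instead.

term : T1
variable uses: v: 1×, u: 1×, z: 1×, y (λ-bound): 1×
left-to-right use order: v, y, z, u
typing: well-typed — term : T1
per-discipline verdicts: ordered ✗ | linear ✓ | affine ✓ | relevant ✓ | unrestricted ✓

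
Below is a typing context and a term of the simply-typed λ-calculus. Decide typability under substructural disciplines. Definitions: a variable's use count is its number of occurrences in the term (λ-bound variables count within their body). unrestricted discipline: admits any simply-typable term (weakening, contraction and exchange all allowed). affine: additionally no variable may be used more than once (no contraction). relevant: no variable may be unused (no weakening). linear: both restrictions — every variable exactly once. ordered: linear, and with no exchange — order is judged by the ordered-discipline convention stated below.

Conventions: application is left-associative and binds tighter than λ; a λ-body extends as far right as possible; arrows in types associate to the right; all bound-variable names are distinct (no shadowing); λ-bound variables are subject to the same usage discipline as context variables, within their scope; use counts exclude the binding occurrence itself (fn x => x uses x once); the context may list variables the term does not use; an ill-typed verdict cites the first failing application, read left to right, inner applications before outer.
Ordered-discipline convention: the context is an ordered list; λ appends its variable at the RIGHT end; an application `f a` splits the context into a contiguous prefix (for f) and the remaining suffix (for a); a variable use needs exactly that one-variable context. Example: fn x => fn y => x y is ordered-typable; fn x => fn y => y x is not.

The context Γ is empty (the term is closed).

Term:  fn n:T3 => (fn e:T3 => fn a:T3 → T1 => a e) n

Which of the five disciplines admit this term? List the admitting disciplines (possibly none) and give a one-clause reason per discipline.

admitted by: linear, affine, relevant, unrestricted
counts: n (bound) ×1, e (bound) ×1, a (bound) ×1
order of uses: a, e, n
typing: ✓ — T3 → (T3 → T1) → T1
ordered: ✗, no ordered split (uses run a, e, n)
linear: ✓, each of n, e, a used exactly once
affine: ✓, no duplicate uses among n, e, a
relevant: ✓, none of n, e, a goes unused
unrestricted: ✓, simply typable at T3 → (T3 → T1) → T1; W, C, E all held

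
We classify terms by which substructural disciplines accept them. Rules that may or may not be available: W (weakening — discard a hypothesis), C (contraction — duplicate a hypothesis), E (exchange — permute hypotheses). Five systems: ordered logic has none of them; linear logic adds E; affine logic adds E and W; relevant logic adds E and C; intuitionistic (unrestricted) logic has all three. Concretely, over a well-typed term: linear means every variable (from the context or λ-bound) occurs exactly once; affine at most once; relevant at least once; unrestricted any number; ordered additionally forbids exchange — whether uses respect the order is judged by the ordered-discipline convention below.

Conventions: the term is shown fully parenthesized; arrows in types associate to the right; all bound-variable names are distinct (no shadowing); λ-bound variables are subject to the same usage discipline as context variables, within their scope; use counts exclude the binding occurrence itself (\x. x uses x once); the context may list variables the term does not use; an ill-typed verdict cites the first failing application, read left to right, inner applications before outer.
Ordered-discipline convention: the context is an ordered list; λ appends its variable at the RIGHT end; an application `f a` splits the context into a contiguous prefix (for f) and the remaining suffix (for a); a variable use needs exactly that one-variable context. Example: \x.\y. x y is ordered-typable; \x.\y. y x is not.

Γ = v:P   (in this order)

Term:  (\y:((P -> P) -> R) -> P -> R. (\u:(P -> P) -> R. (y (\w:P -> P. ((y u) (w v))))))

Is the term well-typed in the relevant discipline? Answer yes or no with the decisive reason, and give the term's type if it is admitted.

yes — every one of v, y, u, w appears; term : (((P -> P) -> R) -> P -> R) -> ((P -> P) -> R) -> P -> R
counts: v: 1, y [bound]: 2, u [bound]: 1, w [bound]: 1
use order (left to right): y, y, u, w, v
typing: ✓ — (((P -> P) -> R) -> P -> R) -> ((P -> P) -> R) -> P -> R
all disciplines: ordered ✗; linear ✗; affine ✗; relevant ✓; unrestricted ✓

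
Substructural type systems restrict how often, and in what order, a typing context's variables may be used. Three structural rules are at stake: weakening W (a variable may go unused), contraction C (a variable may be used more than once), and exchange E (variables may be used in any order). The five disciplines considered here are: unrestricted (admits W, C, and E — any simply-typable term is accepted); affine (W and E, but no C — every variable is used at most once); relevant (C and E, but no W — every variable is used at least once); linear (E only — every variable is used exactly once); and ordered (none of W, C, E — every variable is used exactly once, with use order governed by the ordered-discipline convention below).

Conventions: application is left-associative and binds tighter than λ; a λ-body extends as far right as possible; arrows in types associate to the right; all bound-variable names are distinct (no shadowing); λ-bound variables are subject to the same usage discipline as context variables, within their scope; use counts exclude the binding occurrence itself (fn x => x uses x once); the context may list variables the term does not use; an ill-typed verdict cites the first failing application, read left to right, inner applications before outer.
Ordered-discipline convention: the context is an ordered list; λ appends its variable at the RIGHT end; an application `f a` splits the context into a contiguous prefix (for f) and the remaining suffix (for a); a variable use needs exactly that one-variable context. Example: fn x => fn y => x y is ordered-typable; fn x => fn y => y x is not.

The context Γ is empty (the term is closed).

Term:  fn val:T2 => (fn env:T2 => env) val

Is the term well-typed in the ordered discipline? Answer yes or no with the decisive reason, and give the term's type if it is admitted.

yes — val, env once each; derivable with no W/C/E; term : T2 → T2
use counts: val (bound)=1; env (bound)=1
uses in reading order: env, val
typing: well-typed at T2 → T2
across the five disciplines: ordered ✓ · linear ✓ · affine ✓ · relevant ✓ · unrestricted ✓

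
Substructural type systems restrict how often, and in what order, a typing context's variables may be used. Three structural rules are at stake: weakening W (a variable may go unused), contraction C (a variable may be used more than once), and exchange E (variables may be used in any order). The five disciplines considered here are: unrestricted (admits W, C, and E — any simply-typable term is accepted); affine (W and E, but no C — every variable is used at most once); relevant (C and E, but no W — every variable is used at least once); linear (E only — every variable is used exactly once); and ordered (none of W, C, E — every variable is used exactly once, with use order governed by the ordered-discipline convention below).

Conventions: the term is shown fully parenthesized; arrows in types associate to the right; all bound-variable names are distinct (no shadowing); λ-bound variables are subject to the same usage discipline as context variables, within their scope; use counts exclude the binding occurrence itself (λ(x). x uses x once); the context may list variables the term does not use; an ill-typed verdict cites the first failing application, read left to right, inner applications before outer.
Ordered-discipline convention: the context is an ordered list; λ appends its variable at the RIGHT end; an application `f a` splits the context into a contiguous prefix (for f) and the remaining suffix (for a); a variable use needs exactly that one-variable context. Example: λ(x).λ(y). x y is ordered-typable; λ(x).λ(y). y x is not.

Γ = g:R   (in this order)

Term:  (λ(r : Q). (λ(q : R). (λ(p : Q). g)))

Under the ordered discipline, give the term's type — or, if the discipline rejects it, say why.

not well-typed under ordered — r, q, p left unused
variable uses: g=1, r [bound]=0, q [bound]=0, p [bound]=0
use order (left to right): g
typing: well-typed at Q -> R -> Q -> R
across the five disciplines: ordered ✗ · linear ✗ · affine ✓ · relevant ✗ · unrestricted ✓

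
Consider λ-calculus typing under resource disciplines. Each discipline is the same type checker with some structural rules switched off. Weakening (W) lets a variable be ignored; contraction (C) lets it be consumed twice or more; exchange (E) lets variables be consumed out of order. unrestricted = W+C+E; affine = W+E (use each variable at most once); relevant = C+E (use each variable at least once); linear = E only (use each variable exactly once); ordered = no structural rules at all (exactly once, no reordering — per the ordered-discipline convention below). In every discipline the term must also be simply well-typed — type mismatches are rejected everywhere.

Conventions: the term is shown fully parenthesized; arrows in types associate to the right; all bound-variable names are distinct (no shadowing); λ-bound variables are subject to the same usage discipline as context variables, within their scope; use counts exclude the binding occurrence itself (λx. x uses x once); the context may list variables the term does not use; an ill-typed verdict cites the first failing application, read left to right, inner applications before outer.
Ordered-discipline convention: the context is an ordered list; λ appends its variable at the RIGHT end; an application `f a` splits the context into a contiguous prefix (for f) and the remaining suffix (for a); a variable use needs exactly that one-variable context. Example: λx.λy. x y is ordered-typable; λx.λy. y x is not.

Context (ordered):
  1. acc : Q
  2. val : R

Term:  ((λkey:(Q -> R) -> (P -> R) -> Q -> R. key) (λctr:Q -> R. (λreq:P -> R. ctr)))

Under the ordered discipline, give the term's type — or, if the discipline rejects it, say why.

not well-typed under ordered — unused: acc, val, req — weakening required
use counts: acc: 0; val: 0; key (λ-bound): 1; ctr (λ-bound): 1; req (λ-bound): 0
uses in reading order: key, ctr
typing: well-typed — term : (Q -> R) -> (P -> R) -> Q -> R
all disciplines: ordered ✗, linear ✗, affine ✓, relevant ✗, unrestricted ✓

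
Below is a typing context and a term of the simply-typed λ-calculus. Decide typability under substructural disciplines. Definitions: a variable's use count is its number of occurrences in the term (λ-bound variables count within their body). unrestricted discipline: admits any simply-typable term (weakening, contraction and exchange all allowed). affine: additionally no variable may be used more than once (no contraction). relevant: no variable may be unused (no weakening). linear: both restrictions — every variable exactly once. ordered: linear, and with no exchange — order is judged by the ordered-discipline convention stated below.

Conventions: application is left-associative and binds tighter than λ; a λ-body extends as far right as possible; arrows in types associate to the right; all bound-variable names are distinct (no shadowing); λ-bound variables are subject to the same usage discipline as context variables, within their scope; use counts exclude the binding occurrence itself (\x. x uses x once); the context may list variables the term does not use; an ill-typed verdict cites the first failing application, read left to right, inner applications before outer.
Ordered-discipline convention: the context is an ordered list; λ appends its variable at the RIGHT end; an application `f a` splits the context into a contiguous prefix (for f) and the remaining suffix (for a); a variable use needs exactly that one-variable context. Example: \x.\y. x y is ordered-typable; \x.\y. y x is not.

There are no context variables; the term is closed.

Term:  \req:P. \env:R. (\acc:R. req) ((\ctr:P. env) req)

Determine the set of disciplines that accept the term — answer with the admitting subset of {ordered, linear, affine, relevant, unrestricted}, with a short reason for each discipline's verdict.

accepted by: unrestricted
variable uses: req (λ-bound) ×2; env (λ-bound) ×1; acc (λ-bound) ×0; ctr (λ-bound) ×0
use order (left to right): req, env, req
typing: the term checks, with type P → R → P
ordered: ✗, uses contraction: req ×2; acc, ctr left unused
linear: ✗, uses contraction: req ×2; acc, ctr left unused
affine: ✗, uses contraction: req ×2
relevant: ✗, acc, ctr left unused
unrestricted: ✓, well-typed at P → R → P; no restrictions here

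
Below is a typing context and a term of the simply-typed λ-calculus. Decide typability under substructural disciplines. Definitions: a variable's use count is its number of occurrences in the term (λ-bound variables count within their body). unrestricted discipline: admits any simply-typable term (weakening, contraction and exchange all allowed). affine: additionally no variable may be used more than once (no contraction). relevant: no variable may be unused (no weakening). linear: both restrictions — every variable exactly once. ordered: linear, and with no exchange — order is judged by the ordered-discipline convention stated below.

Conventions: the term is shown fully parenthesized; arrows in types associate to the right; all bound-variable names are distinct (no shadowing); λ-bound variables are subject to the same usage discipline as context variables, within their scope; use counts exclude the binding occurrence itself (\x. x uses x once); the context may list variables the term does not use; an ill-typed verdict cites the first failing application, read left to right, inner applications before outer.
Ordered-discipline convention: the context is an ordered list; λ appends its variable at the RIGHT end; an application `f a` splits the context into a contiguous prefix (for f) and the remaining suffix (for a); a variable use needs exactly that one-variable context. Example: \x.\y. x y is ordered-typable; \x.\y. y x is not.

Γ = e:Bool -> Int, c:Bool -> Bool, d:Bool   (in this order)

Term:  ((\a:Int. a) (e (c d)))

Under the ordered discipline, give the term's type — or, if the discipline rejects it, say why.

term : Int
use counts: e ×1, c ×1, d ×1, a (λ-bound) ×1
uses in reading order: a, e, c, d
typing: the term checks, with type Int
summary: ordered ✓ · linear ✓ · affine ✓ · relevant ✓ · unrestricted ✓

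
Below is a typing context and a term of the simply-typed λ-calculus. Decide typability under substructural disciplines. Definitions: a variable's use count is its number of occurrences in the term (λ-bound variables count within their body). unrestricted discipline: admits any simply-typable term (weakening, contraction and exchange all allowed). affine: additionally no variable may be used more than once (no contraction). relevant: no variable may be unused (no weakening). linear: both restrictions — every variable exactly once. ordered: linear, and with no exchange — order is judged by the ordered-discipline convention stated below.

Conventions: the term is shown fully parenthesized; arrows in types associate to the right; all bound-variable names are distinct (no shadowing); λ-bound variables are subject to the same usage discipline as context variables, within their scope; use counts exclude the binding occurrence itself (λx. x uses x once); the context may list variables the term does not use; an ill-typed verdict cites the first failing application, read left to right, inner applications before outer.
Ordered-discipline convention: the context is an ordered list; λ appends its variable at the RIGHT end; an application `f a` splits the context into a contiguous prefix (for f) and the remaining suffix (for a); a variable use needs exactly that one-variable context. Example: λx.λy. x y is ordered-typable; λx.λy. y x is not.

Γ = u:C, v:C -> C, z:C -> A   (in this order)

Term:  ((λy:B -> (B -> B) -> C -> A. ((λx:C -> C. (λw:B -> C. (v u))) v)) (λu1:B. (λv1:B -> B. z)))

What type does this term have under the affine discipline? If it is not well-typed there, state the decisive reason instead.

not well-typed under affine — uses contraction: v ×2
variable uses: u: 1; v: 2; z: 1; y (bound): 0; x (bound): 0; w (bound): 0; u1 (bound): 0; v1 (bound): 0
left-to-right use order: v, u, v, z
typing: ✓ — (B -> C) -> C
summary: ordered ✗, linear ✗, affine ✗, relevant ✗, unrestricted ✓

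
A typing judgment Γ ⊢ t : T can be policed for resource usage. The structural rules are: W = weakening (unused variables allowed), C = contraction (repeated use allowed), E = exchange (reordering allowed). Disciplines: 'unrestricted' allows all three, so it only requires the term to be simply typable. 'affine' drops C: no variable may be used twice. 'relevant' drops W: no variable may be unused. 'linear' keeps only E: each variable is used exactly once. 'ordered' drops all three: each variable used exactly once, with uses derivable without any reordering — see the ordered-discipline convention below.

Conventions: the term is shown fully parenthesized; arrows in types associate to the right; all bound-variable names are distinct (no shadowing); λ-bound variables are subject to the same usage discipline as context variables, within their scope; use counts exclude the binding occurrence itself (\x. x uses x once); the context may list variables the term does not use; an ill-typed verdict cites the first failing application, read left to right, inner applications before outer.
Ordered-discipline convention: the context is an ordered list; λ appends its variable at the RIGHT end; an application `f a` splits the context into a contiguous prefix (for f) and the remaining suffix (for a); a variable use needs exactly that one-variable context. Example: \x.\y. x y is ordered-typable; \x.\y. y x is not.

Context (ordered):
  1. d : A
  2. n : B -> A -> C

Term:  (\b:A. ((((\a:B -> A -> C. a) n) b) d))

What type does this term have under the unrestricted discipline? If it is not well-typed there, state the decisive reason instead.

not well-typed under unrestricted — not simply typable
counts: d=1, n=1, b [bound]=1, a [bound]=1
use order (left to right): a, n, b, d
typing: ill-typed: a function awaiting B gets A
all disciplines: ordered ✗ · linear ✗ · affine ✗ · relevant ✗ · unrestricted ✗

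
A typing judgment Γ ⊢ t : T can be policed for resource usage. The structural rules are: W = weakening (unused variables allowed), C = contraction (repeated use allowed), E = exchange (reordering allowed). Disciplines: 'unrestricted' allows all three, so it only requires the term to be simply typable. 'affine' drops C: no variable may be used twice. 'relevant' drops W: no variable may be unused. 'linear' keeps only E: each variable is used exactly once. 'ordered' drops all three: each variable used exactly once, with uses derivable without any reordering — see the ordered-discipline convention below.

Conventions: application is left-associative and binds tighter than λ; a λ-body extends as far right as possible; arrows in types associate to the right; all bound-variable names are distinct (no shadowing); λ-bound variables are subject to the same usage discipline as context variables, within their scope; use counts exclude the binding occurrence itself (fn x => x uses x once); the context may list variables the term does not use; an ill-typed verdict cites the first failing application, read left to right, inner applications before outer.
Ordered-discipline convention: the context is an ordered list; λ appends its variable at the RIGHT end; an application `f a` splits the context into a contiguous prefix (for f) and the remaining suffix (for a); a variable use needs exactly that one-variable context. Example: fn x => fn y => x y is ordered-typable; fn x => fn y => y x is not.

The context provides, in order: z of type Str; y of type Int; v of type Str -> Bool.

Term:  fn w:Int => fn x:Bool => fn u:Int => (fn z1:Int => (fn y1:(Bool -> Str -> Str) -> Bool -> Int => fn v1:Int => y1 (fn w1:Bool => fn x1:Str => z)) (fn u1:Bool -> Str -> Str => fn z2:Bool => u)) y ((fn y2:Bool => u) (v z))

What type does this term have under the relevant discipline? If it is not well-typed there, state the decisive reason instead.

not well-typed under relevant — w, x, z1, v1, w1, x1, u1, z2, y2 left unused
variable uses: z: 2, y: 1, v: 1, w [bound]: 0, x [bound]: 0, u [bound]: 2, z1 [bound]: 0, y1 [bound]: 1, v1 [bound]: 0, w1 [bound]: 0, x1 [bound]: 0, u1 [bound]: 0, z2 [bound]: 0, y2 [bound]: 0
order of uses: y1, z, u, y, u, v, z
typing: well-typed at Int -> Bool -> Int -> Bool -> Int
per-discipline verdicts: ordered ✗ | linear ✗ | affine ✗ | relevant ✗ | unrestricted ✓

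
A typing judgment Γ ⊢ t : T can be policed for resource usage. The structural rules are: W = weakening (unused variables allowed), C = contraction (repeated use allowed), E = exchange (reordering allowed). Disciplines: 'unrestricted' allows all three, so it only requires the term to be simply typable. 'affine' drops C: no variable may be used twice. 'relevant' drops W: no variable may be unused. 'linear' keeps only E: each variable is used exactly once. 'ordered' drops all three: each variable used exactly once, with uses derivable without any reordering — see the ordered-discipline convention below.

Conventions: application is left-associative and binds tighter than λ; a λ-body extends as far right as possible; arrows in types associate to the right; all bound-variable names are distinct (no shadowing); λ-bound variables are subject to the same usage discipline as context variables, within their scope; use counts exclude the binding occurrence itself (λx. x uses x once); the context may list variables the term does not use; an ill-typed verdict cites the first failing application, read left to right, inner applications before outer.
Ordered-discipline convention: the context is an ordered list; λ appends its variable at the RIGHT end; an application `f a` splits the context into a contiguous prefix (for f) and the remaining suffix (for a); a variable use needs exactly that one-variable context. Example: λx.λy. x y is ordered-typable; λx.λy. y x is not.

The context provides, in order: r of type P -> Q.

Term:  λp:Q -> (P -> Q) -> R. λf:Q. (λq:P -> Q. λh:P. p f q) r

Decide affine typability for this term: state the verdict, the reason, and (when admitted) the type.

yes — at most one use each (r, p, f, q, h); term : (Q -> (P -> Q) -> R) -> Q -> P -> R
use counts: r ×1, p (λ-bound) ×1, f (λ-bound) ×1, q (λ-bound) ×1, h (λ-bound) ×0
left-to-right use order: p, f, q, r
typing: the term checks, with type (Q -> (P -> Q) -> R) -> Q -> P -> R
summary: ordered ✗ | linear ✗ | affine ✓ | relevant ✗ | unrestricted ✓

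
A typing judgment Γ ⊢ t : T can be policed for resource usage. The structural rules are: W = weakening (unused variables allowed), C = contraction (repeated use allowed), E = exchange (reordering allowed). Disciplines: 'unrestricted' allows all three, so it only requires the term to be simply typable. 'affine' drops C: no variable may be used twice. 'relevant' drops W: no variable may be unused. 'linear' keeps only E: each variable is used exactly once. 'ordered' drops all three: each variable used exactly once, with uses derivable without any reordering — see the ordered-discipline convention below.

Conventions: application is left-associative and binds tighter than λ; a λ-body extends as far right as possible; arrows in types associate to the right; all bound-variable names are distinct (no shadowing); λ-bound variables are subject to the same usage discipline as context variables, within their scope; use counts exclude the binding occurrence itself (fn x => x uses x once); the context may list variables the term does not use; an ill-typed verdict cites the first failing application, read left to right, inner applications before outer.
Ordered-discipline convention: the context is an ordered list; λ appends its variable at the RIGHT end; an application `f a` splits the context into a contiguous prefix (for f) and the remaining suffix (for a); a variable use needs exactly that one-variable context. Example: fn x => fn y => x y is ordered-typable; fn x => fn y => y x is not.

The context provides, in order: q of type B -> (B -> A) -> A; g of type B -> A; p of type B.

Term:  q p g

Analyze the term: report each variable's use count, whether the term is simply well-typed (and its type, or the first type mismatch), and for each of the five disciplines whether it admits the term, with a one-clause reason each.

use counts: q: 1, g: 1, p: 1
left-to-right use order: q, p, g
typing: the term checks, with type A
ordered ✗ (no ordered split (uses run q, p, g))
linear ✓ (q, g, p: one use apiece)
affine ✓ (none of q, g, p used more than once)
relevant ✓ (none of q, g, p goes unused)
unrestricted ✓ (well-typed at A; no restrictions here)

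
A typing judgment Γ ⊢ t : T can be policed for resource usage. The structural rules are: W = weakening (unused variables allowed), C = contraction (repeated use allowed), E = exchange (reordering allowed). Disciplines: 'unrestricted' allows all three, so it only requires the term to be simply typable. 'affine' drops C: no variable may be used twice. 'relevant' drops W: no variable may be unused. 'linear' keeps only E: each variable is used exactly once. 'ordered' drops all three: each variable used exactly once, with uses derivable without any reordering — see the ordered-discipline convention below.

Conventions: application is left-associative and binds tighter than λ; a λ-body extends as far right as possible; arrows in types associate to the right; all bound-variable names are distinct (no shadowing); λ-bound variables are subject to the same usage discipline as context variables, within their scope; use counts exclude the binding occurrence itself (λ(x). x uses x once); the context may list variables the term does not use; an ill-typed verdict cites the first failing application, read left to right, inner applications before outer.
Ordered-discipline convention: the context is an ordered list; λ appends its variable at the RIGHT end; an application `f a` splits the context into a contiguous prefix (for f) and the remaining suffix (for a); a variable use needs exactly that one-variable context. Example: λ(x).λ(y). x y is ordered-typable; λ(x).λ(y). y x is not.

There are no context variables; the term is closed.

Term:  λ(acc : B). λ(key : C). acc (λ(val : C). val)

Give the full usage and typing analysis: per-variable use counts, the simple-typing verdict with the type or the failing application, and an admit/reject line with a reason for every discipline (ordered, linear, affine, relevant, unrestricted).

usage: acc (λ-bound): 1×, key (λ-bound): 0×, val (λ-bound): 1×
order of uses: acc, val
typing: ill-typed: non-arrow in function slot: B
ordered: ✗, a type mismatch blocks all five
linear: ✗, the type mismatch rejects it
affine: ✗, not simply typable
relevant: ✗, fails simple typing
unrestricted: ✗, a type mismatch blocks all five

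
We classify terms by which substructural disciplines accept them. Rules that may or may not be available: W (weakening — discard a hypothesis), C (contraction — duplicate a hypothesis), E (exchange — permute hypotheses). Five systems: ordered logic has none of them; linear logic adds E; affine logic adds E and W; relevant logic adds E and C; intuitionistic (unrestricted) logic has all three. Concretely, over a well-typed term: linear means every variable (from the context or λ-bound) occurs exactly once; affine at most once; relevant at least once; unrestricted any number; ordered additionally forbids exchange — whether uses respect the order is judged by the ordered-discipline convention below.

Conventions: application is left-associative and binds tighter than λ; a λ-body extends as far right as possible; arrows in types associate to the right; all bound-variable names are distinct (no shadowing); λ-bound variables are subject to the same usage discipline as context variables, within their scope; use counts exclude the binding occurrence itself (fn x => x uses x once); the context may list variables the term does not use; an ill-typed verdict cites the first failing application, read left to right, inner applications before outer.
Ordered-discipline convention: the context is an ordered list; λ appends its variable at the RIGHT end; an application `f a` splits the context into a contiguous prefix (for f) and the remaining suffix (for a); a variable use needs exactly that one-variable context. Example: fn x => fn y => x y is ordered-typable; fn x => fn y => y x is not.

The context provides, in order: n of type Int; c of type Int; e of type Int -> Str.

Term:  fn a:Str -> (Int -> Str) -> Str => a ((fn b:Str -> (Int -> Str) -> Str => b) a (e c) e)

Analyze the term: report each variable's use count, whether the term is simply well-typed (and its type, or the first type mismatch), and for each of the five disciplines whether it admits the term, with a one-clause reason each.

usage: n: 0; c: 1; e: 2; a (bound): 2; b (bound): 1
uses in reading order: a, b, a, e, c, e
typing: the term checks, with type (Str -> (Int -> Str) -> Str) -> (Int -> Str) -> Str
ordered: ✗, needs contraction — e ×2, a ×2; n never used (weakening)
linear: ✗, needs contraction — e ×2, a ×2; n never used (weakening)
affine: ✗, needs contraction — e ×2, a ×2
relevant: ✗, n never used (weakening)
unrestricted: ✓, type-checks ((Str -> (Int -> Str) -> Str) -> (Int -> Str) -> Str) and nothing is barred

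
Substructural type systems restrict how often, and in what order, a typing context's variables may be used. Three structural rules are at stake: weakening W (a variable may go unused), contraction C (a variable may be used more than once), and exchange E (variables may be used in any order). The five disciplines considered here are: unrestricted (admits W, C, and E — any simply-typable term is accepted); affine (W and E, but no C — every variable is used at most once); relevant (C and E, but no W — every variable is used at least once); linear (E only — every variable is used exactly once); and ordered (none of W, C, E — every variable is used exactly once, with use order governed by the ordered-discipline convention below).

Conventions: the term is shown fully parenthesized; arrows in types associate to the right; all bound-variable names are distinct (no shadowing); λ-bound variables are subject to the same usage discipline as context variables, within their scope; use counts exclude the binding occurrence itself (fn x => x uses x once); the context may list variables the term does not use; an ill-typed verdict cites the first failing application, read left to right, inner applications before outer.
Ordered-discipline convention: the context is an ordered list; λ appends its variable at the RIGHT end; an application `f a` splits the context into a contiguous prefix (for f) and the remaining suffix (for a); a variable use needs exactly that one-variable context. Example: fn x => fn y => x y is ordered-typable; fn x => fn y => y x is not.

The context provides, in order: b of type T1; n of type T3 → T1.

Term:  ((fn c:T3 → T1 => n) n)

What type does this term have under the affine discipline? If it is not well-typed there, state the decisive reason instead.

not well-typed under affine — uses contraction: n ×2
usage: b: 0; n: 2; c (λ-bound): 0
order of uses: n, n
typing: well-typed — term : T3 → T1
all disciplines: ordered ✗; linear ✗; affine ✗; relevant ✗; unrestricted ✓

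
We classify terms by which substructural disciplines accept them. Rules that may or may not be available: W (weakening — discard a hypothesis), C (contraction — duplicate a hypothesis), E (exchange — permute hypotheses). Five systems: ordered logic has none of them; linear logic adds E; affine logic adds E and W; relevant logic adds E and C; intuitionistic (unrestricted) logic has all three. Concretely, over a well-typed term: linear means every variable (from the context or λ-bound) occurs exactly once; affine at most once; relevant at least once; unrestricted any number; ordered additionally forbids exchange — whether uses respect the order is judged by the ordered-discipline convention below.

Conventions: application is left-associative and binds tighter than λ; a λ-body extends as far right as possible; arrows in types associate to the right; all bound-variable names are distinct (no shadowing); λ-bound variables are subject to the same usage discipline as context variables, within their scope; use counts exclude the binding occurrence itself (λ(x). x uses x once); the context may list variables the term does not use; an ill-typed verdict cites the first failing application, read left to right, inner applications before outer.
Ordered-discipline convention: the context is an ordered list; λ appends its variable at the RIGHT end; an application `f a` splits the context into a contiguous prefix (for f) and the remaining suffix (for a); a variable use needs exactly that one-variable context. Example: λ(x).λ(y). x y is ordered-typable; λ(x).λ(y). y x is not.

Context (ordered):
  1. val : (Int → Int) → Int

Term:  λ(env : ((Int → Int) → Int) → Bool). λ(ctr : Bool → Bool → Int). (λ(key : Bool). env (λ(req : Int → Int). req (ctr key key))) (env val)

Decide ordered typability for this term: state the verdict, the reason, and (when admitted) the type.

no — repeated use of env ×2, key ×2
usage: val: 1; env (bound): 2; ctr (bound): 1; key (bound): 2; req (bound): 1
use order (left to right): env, req, ctr, key, key, env, val
typing: the term checks, with type (((Int → Int) → Int) → Bool) → (Bool → Bool → Int) → Bool
across the five disciplines: ordered ✗ · linear ✗ · affine ✗ · relevant ✓ · unrestricted ✓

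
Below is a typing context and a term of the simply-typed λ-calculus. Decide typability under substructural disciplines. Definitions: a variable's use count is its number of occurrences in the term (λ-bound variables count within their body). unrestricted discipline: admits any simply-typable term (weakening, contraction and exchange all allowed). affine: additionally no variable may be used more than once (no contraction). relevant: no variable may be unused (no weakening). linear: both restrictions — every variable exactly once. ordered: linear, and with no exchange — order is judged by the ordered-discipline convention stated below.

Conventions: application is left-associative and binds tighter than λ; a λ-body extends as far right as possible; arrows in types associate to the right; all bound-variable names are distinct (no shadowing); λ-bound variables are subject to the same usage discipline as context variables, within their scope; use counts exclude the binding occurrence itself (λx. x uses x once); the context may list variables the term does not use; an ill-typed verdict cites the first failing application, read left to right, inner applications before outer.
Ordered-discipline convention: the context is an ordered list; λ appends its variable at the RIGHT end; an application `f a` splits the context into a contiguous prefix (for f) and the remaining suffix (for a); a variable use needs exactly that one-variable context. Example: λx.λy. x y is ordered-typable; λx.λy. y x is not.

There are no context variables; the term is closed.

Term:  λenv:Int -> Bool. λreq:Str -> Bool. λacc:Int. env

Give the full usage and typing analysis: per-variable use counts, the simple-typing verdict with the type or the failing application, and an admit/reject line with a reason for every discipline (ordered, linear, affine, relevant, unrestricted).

use counts: env (bound)=1; req (bound)=0; acc (bound)=0
uses in reading order: env
typing: ✓ — (Int -> Bool) -> (Str -> Bool) -> Int -> Int -> Bool
ordered ✗ (req, acc never used (weakening))
linear ✗ (req, acc never used (weakening))
affine ✓ (no duplicate uses among env, req, acc)
relevant ✗ (req, acc never used (weakening))
unrestricted ✓ (type-checks ((Int -> Bool) -> (Str -> Bool) -> Int -> Int -> Bool) and nothing is barred)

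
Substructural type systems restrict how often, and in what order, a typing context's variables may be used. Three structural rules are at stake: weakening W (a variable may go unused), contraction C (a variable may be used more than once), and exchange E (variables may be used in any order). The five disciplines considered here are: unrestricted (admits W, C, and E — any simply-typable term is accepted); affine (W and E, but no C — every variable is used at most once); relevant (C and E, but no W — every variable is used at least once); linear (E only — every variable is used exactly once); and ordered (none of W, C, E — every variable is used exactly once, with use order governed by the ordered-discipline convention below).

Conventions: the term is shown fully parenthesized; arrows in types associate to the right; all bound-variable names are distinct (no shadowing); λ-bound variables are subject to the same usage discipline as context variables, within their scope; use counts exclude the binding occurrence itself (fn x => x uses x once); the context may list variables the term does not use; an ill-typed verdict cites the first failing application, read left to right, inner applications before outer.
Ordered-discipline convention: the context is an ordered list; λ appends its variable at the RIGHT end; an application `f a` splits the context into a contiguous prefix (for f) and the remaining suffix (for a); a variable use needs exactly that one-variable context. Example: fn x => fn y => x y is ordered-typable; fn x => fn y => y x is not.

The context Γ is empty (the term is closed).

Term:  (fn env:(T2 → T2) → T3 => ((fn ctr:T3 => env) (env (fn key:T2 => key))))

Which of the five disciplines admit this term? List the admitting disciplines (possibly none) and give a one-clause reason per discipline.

admitted in: unrestricted
variable uses: env [bound]: 2, ctr [bound]: 0, key [bound]: 1
use order (left to right): env, env, key
typing: well-typed at ((T2 → T2) → T3) → (T2 → T2) → T3
ordered ✗ (uses contraction: env ×2; ctr never used (weakening))
linear ✗ (uses contraction: env ×2; ctr never used (weakening))
affine ✗ (uses contraction: env ×2)
relevant ✗ (ctr never used (weakening))
unrestricted ✓ (type-checks (((T2 → T2) → T3) → (T2 → T2) → T3) and nothing is barred)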